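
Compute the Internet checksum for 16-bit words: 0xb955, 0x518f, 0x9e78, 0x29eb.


Sum all words (with carry folding):
+ 0xb955 = 0xb955
+ 0x518f = 0x0ae5
+ 0x9e78 = 0xa95d
+ 0x29eb = 0xd348
One's complement: ~0xd348
Checksum = 0x2cb7


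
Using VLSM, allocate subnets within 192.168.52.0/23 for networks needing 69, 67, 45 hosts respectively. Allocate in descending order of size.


69 hosts -> /25 (126 usable): 192.168.52.0/25
67 hosts -> /25 (126 usable): 192.168.52.128/25
45 hosts -> /26 (62 usable): 192.168.53.0/26
Allocation: 192.168.52.0/25 (69 hosts, 126 usable); 192.168.52.128/25 (67 hosts, 126 usable); 192.168.53.0/26 (45 hosts, 62 usable)


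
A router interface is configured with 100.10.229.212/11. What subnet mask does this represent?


/11 means 11 network bits, 21 host bits
Binary: 11111111111000000000000000000000
Mask: 255.224.0.0


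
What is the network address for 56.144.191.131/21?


IP:   00111000.10010000.10111111.10000011
Mask: 11111111.11111111.11111000.00000000
AND operation:
Net:  00111000.10010000.10111000.00000000
Network: 56.144.184.0/21


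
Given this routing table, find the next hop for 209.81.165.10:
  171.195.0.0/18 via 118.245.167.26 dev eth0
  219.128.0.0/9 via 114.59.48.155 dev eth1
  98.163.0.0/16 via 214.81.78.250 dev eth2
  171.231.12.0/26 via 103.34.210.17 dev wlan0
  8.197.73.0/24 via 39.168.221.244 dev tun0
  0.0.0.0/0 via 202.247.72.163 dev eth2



Longest prefix match for 209.81.165.10:
  /18 171.195.0.0: no
  /9 219.128.0.0: no
  /16 98.163.0.0: no
  /26 171.231.12.0: no
  /24 8.197.73.0: no
  /0 0.0.0.0: MATCH
Selected: next-hop 202.247.72.163 via eth2 (matched /0)


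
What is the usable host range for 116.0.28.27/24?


Network: 116.0.28.0
Broadcast: 116.0.28.255
First usable = network + 1
Last usable = broadcast - 1
Range: 116.0.28.1 to 116.0.28.254


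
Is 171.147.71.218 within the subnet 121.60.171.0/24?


Subnet network: 121.60.171.0
Test IP AND mask: 171.147.71.0
No, 171.147.71.218 is not in 121.60.171.0/24


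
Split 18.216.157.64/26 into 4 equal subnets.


New prefix = 26 + 2 = 28
Each subnet has 16 addresses
  18.216.157.64/28
  18.216.157.80/28
  18.216.157.96/28
  18.216.157.112/28
Subnets: 18.216.157.64/28, 18.216.157.80/28, 18.216.157.96/28, 18.216.157.112/28


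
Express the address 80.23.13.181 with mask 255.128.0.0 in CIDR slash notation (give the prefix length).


Binary: 11111111.10000000.00000000.00000000
Count leading 1s
Prefix: /9


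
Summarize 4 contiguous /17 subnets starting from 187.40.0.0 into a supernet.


Original prefix: /17
Number of subnets: 4 = 2^2
New prefix = 17 - 2 = 15
Supernet: 187.40.0.0/15


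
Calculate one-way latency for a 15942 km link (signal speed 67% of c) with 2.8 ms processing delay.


Speed = 0.67 * 3e5 km/s = 201000 km/s
Propagation delay = 15942 / 201000 = 0.0793 s = 79.3134 ms
Processing delay = 2.8 ms
Total one-way latency = 82.1134 ms


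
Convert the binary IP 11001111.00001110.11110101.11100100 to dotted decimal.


11001111 = 207
00001110 = 14
11110101 = 245
11100100 = 228
IP: 207.14.245.228


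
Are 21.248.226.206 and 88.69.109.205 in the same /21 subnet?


Mask: 255.255.248.0
21.248.226.206 AND mask = 21.248.224.0
88.69.109.205 AND mask = 88.69.104.0
No, different subnets (21.248.224.0 vs 88.69.104.0)


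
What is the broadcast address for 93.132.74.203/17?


Network: 93.132.0.0/17
Host bits = 15
Set all host bits to 1:
Broadcast: 93.132.127.255


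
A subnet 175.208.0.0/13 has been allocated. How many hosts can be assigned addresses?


Host bits = 32 - 13 = 19
Total addresses = 2^19 = 524288
Usable = total - 2 (network and broadcast)
Usable hosts: 524286


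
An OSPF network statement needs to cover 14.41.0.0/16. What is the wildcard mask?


Subnet mask: 255.255.0.0
Wildcard = 255.255.255.255 - subnet mask
255 - 255 = 0
255 - 255 = 0
255 - 0 = 255
255 - 0 = 255
Wildcard: 0.0.255.255


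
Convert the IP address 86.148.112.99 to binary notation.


86 = 01010110
148 = 10010100
112 = 01110000
99 = 01100011
Binary: 01010110.10010100.01110000.01100011


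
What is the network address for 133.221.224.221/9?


IP:   10000101.11011101.11100000.11011101
Mask: 11111111.10000000.00000000.00000000
AND operation:
Net:  10000101.10000000.00000000.00000000
Network: 133.128.0.0/9


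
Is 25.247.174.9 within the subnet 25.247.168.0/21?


Subnet network: 25.247.168.0
Test IP AND mask: 25.247.168.0
Yes, 25.247.174.9 is in 25.247.168.0/21


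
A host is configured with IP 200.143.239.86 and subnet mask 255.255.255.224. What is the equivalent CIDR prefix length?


Binary: 11111111.11111111.11111111.11100000
Count leading 1s
Prefix: /27


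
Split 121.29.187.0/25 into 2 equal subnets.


New prefix = 25 + 1 = 26
Each subnet has 64 addresses
  121.29.187.0/26
  121.29.187.64/26
Subnets: 121.29.187.0/26, 121.29.187.64/26


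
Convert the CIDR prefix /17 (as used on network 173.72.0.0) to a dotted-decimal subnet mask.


/17 means 17 network bits, 15 host bits
Binary: 11111111111111111000000000000000
Mask: 255.255.128.0


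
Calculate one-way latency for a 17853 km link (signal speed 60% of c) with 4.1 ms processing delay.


Speed = 0.6 * 3e5 km/s = 180000 km/s
Propagation delay = 17853 / 180000 = 0.0992 s = 99.1833 ms
Processing delay = 4.1 ms
Total one-way latency = 103.2833 ms


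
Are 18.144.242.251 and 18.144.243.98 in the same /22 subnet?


Mask: 255.255.252.0
18.144.242.251 AND mask = 18.144.240.0
18.144.243.98 AND mask = 18.144.240.0
Yes, same subnet (18.144.240.0)


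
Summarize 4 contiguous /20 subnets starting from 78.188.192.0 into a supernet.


Original prefix: /20
Number of subnets: 4 = 2^2
New prefix = 20 - 2 = 18
Supernet: 78.188.192.0/18


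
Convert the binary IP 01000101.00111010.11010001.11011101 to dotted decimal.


01000101 = 69
00111010 = 58
11010001 = 209
11011101 = 221
IP: 69.58.209.221


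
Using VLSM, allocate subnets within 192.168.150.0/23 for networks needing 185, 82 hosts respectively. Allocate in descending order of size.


185 hosts -> /24 (254 usable): 192.168.150.0/24
82 hosts -> /25 (126 usable): 192.168.151.0/25
Allocation: 192.168.150.0/24 (185 hosts, 254 usable); 192.168.151.0/25 (82 hosts, 126 usable)


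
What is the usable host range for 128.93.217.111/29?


Network: 128.93.217.104
Broadcast: 128.93.217.111
First usable = network + 1
Last usable = broadcast - 1
Range: 128.93.217.105 to 128.93.217.110


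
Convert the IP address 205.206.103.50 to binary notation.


205 = 11001101
206 = 11001110
103 = 01100111
50 = 00110010
Binary: 11001101.11001110.01100111.00110010


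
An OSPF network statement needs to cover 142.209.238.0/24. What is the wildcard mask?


Subnet mask: 255.255.255.0
Wildcard = 255.255.255.255 - subnet mask
255 - 255 = 0
255 - 255 = 0
255 - 255 = 0
255 - 0 = 255
Wildcard: 0.0.0.255


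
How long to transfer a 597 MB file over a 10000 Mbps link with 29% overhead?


Effective throughput = 10000 * (1 - 29/100) = 7100 Mbps
File size in Mb = 597 * 8 = 4776 Mb
Time = 4776 / 7100
Time = 0.6727 seconds


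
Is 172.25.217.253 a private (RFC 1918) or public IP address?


RFC 1918 private ranges:
  10.0.0.0/8 (10.0.0.0 - 10.255.255.255)
  172.16.0.0/12 (172.16.0.0 - 172.31.255.255)
  192.168.0.0/16 (192.168.0.0 - 192.168.255.255)
Private (in 172.16.0.0/12)


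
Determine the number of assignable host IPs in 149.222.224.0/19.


Host bits = 32 - 19 = 13
Total addresses = 2^13 = 8192
Usable = total - 2 (network and broadcast)
Usable hosts: 8190


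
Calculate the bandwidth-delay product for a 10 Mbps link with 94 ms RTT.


BDP = bandwidth * RTT
= 10 Mbps * 94 ms
= 10 * 1e6 * 94 / 1000 bits
= 940000 bits
= 117500 bytes
= 114.7461 KB
BDP = 940000 bits (117500 bytes)


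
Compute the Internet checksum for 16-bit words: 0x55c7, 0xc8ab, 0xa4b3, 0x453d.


Sum all words (with carry folding):
+ 0x55c7 = 0x55c7
+ 0xc8ab = 0x1e73
+ 0xa4b3 = 0xc326
+ 0x453d = 0x0864
One's complement: ~0x0864
Checksum = 0xf79b


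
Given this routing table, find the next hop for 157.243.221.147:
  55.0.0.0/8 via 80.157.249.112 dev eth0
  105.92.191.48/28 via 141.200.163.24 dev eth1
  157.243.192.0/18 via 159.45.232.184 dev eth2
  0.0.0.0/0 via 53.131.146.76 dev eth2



Longest prefix match for 157.243.221.147:
  /8 55.0.0.0: no
  /28 105.92.191.48: no
  /18 157.243.192.0: MATCH
  /0 0.0.0.0: MATCH
Selected: next-hop 159.45.232.184 via eth2 (matched /18)


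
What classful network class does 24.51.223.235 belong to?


First octet: 24
Binary: 00011000
0xxxxxxx -> Class A (1-126)
Class A, default mask 255.0.0.0 (/8)


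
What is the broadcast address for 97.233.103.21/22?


Network: 97.233.100.0/22
Host bits = 10
Set all host bits to 1:
Broadcast: 97.233.103.255


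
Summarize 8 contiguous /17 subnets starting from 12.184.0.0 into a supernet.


Original prefix: /17
Number of subnets: 8 = 2^3
New prefix = 17 - 3 = 14
Supernet: 12.184.0.0/14


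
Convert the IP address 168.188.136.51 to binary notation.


168 = 10101000
188 = 10111100
136 = 10001000
51 = 00110011
Binary: 10101000.10111100.10001000.00110011


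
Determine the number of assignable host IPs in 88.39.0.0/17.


Host bits = 32 - 17 = 15
Total addresses = 2^15 = 32768
Usable = total - 2 (network and broadcast)
Usable hosts: 32766


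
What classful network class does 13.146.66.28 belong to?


First octet: 13
Binary: 00001101
0xxxxxxx -> Class A (1-126)
Class A, default mask 255.0.0.0 (/8)


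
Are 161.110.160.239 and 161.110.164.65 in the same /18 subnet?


Mask: 255.255.192.0
161.110.160.239 AND mask = 161.110.128.0
161.110.164.65 AND mask = 161.110.128.0
Yes, same subnet (161.110.128.0)


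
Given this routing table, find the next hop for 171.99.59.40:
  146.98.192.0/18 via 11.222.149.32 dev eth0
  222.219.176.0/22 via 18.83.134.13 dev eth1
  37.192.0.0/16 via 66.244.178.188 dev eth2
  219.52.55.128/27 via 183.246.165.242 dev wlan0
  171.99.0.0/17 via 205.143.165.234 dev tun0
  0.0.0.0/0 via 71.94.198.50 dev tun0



Longest prefix match for 171.99.59.40:
  /18 146.98.192.0: no
  /22 222.219.176.0: no
  /16 37.192.0.0: no
  /27 219.52.55.128: no
  /17 171.99.0.0: MATCH
  /0 0.0.0.0: MATCH
Selected: next-hop 205.143.165.234 via tun0 (matched /17)


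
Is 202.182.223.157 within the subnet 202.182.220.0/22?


Subnet network: 202.182.220.0
Test IP AND mask: 202.182.220.0
Yes, 202.182.223.157 is in 202.182.220.0/22


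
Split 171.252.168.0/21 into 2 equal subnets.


New prefix = 21 + 1 = 22
Each subnet has 1024 addresses
  171.252.168.0/22
  171.252.172.0/22
Subnets: 171.252.168.0/22, 171.252.172.0/22


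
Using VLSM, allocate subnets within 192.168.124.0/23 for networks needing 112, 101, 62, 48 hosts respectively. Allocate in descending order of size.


112 hosts -> /25 (126 usable): 192.168.124.0/25
101 hosts -> /25 (126 usable): 192.168.124.128/25
62 hosts -> /26 (62 usable): 192.168.125.0/26
48 hosts -> /26 (62 usable): 192.168.125.64/26
Allocation: 192.168.124.0/25 (112 hosts, 126 usable); 192.168.124.128/25 (101 hosts, 126 usable); 192.168.125.0/26 (62 hosts, 62 usable); 192.168.125.64/26 (48 hosts, 62 usable)


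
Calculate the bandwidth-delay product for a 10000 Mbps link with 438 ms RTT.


BDP = bandwidth * RTT
= 10000 Mbps * 438 ms
= 10000 * 1e6 * 438 / 1000 bits
= 4380000000 bits
= 547500000 bytes
= 534667.9688 KB
BDP = 4380000000 bits (547500000 bytes)


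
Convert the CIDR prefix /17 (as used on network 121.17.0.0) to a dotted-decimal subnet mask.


/17 means 17 network bits, 15 host bits
Binary: 11111111111111111000000000000000
Mask: 255.255.128.0


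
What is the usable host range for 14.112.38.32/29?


Network: 14.112.38.32
Broadcast: 14.112.38.39
First usable = network + 1
Last usable = broadcast - 1
Range: 14.112.38.33 to 14.112.38.38


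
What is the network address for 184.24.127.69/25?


IP:   10111000.00011000.01111111.01000101
Mask: 11111111.11111111.11111111.10000000
AND operation:
Net:  10111000.00011000.01111111.00000000
Network: 184.24.127.0/25


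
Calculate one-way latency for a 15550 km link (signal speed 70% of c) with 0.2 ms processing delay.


Speed = 0.7 * 3e5 km/s = 210000 km/s
Propagation delay = 15550 / 210000 = 0.074 s = 74.0476 ms
Processing delay = 0.2 ms
Total one-way latency = 74.2476 ms


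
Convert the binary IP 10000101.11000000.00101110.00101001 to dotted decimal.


10000101 = 133
11000000 = 192
00101110 = 46
00101001 = 41
IP: 133.192.46.41


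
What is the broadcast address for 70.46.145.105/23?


Network: 70.46.144.0/23
Host bits = 9
Set all host bits to 1:
Broadcast: 70.46.145.255


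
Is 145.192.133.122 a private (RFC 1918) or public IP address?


RFC 1918 private ranges:
  10.0.0.0/8 (10.0.0.0 - 10.255.255.255)
  172.16.0.0/12 (172.16.0.0 - 172.31.255.255)
  192.168.0.0/16 (192.168.0.0 - 192.168.255.255)
Public (not in any RFC 1918 range)


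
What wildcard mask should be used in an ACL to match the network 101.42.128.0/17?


Subnet mask: 255.255.128.0
Wildcard = 255.255.255.255 - subnet mask
255 - 255 = 0
255 - 255 = 0
255 - 128 = 127
255 - 0 = 255
Wildcard: 0.0.127.255


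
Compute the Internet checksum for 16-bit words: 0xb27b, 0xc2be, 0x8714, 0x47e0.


Sum all words (with carry folding):
+ 0xb27b = 0xb27b
+ 0xc2be = 0x753a
+ 0x8714 = 0xfc4e
+ 0x47e0 = 0x442f
One's complement: ~0x442f
Checksum = 0xbbd0


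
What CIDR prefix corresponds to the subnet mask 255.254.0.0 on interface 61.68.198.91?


Binary: 11111111.11111110.00000000.00000000
Count leading 1s
Prefix: /15


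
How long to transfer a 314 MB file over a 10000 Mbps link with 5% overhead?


Effective throughput = 10000 * (1 - 5/100) = 9500 Mbps
File size in Mb = 314 * 8 = 2512 Mb
Time = 2512 / 9500
Time = 0.2644 seconds


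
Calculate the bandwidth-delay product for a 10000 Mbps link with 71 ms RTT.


BDP = bandwidth * RTT
= 10000 Mbps * 71 ms
= 10000 * 1e6 * 71 / 1000 bits
= 710000000 bits
= 88750000 bytes
= 86669.9219 KB
BDP = 710000000 bits (88750000 bytes)


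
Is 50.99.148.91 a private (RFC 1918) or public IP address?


RFC 1918 private ranges:
  10.0.0.0/8 (10.0.0.0 - 10.255.255.255)
  172.16.0.0/12 (172.16.0.0 - 172.31.255.255)
  192.168.0.0/16 (192.168.0.0 - 192.168.255.255)
Public (not in any RFC 1918 range)


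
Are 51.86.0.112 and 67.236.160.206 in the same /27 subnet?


Mask: 255.255.255.224
51.86.0.112 AND mask = 51.86.0.96
67.236.160.206 AND mask = 67.236.160.192
No, different subnets (51.86.0.96 vs 67.236.160.192)


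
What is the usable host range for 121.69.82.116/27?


Network: 121.69.82.96
Broadcast: 121.69.82.127
First usable = network + 1
Last usable = broadcast - 1
Range: 121.69.82.97 to 121.69.82.126


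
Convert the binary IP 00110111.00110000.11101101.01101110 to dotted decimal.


00110111 = 55
00110000 = 48
11101101 = 237
01101110 = 110
IP: 55.48.237.110


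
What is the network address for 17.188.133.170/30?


IP:   00010001.10111100.10000101.10101010
Mask: 11111111.11111111.11111111.11111100
AND operation:
Net:  00010001.10111100.10000101.10101000
Network: 17.188.133.168/30


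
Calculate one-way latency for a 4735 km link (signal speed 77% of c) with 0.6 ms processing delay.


Speed = 0.77 * 3e5 km/s = 231000 km/s
Propagation delay = 4735 / 231000 = 0.0205 s = 20.4978 ms
Processing delay = 0.6 ms
Total one-way latency = 21.0978 ms


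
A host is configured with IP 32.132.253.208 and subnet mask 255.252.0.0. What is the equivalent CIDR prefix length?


Binary: 11111111.11111100.00000000.00000000
Count leading 1s
Prefix: /14


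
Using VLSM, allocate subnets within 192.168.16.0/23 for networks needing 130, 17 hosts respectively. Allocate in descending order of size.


130 hosts -> /24 (254 usable): 192.168.16.0/24
17 hosts -> /27 (30 usable): 192.168.17.0/27
Allocation: 192.168.16.0/24 (130 hosts, 254 usable); 192.168.17.0/27 (17 hosts, 30 usable)


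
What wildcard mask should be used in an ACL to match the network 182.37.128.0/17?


Subnet mask: 255.255.128.0
Wildcard = 255.255.255.255 - subnet mask
255 - 255 = 0
255 - 255 = 0
255 - 128 = 127
255 - 0 = 255
Wildcard: 0.0.127.255


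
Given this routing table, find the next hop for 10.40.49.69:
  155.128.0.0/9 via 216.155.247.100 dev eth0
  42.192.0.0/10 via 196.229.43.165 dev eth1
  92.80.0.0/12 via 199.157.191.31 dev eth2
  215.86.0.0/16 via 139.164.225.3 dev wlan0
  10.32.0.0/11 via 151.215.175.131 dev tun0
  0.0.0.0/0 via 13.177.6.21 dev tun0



Longest prefix match for 10.40.49.69:
  /9 155.128.0.0: no
  /10 42.192.0.0: no
  /12 92.80.0.0: no
  /16 215.86.0.0: no
  /11 10.32.0.0: MATCH
  /0 0.0.0.0: MATCH
Selected: next-hop 151.215.175.131 via tun0 (matched /11)


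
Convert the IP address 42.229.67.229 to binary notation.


42 = 00101010
229 = 11100101
67 = 01000011
229 = 11100101
Binary: 00101010.11100101.01000011.11100101


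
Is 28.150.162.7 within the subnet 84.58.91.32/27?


Subnet network: 84.58.91.32
Test IP AND mask: 28.150.162.0
No, 28.150.162.7 is not in 84.58.91.32/27


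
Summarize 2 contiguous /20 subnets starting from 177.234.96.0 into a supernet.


Original prefix: /20
Number of subnets: 2 = 2^1
New prefix = 20 - 1 = 19
Supernet: 177.234.96.0/19


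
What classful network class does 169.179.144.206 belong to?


First octet: 169
Binary: 10101001
10xxxxxx -> Class B (128-191)
Class B, default mask 255.255.0.0 (/16)


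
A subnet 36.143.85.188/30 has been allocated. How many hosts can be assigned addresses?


Host bits = 32 - 30 = 2
Total addresses = 2^2 = 4
Usable = total - 2 (network and broadcast)
Usable hosts: 2


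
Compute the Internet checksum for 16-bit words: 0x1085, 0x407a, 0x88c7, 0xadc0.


Sum all words (with carry folding):
+ 0x1085 = 0x1085
+ 0x407a = 0x50ff
+ 0x88c7 = 0xd9c6
+ 0xadc0 = 0x8787
One's complement: ~0x8787
Checksum = 0x7878


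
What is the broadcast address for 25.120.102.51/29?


Network: 25.120.102.48/29
Host bits = 3
Set all host bits to 1:
Broadcast: 25.120.102.55


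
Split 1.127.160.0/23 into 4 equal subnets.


New prefix = 23 + 2 = 25
Each subnet has 128 addresses
  1.127.160.0/25
  1.127.160.128/25
  1.127.161.0/25
  1.127.161.128/25
Subnets: 1.127.160.0/25, 1.127.160.128/25, 1.127.161.0/25, 1.127.161.128/25


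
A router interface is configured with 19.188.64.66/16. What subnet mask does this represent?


/16 means 16 network bits, 16 host bits
Binary: 11111111111111110000000000000000
Mask: 255.255.0.0


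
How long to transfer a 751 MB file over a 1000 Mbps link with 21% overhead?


Effective throughput = 1000 * (1 - 21/100) = 790 Mbps
File size in Mb = 751 * 8 = 6008 Mb
Time = 6008 / 790
Time = 7.6051 seconds


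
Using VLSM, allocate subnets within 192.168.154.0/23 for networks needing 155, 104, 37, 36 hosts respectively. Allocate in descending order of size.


155 hosts -> /24 (254 usable): 192.168.154.0/24
104 hosts -> /25 (126 usable): 192.168.155.0/25
37 hosts -> /26 (62 usable): 192.168.155.128/26
36 hosts -> /26 (62 usable): 192.168.155.192/26
Allocation: 192.168.154.0/24 (155 hosts, 254 usable); 192.168.155.0/25 (104 hosts, 126 usable); 192.168.155.128/26 (37 hosts, 62 usable); 192.168.155.192/26 (36 hosts, 62 usable)


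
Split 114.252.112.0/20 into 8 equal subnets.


New prefix = 20 + 3 = 23
Each subnet has 512 addresses
  114.252.112.0/23
  114.252.114.0/23
  114.252.116.0/23
  114.252.118.0/23
  114.252.120.0/23
  114.252.122.0/23
  114.252.124.0/23
  114.252.126.0/23
Subnets: 114.252.112.0/23, 114.252.114.0/23, 114.252.116.0/23, 114.252.118.0/23, 114.252.120.0/23, 114.252.122.0/23, 114.252.124.0/23, 114.252.126.0/23


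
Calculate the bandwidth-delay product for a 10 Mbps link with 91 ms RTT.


BDP = bandwidth * RTT
= 10 Mbps * 91 ms
= 10 * 1e6 * 91 / 1000 bits
= 910000 bits
= 113750 bytes
= 111.084 KB
BDP = 910000 bits (113750 bytes)


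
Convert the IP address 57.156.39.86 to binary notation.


57 = 00111001
156 = 10011100
39 = 00100111
86 = 01010110
Binary: 00111001.10011100.00100111.01010110


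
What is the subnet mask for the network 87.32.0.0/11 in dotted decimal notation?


/11 means 11 network bits, 21 host bits
Binary: 11111111111000000000000000000000
Mask: 255.224.0.0


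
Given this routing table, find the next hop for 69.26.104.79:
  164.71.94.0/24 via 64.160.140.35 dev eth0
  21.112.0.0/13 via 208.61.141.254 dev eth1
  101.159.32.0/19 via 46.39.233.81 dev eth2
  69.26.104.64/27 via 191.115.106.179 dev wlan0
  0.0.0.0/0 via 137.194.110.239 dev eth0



Longest prefix match for 69.26.104.79:
  /24 164.71.94.0: no
  /13 21.112.0.0: no
  /19 101.159.32.0: no
  /27 69.26.104.64: MATCH
  /0 0.0.0.0: MATCH
Selected: next-hop 191.115.106.179 via wlan0 (matched /27)


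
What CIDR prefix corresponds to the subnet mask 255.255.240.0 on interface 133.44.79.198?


Binary: 11111111.11111111.11110000.00000000
Count leading 1s
Prefix: /20


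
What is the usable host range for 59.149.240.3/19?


Network: 59.149.224.0
Broadcast: 59.149.255.255
First usable = network + 1
Last usable = broadcast - 1
Range: 59.149.224.1 to 59.149.255.254


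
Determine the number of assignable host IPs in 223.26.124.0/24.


Host bits = 32 - 24 = 8
Total addresses = 2^8 = 256
Usable = total - 2 (network and broadcast)
Usable hosts: 254


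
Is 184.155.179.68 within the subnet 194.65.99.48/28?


Subnet network: 194.65.99.48
Test IP AND mask: 184.155.179.64
No, 184.155.179.68 is not in 194.65.99.48/28


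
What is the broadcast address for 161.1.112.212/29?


Network: 161.1.112.208/29
Host bits = 3
Set all host bits to 1:
Broadcast: 161.1.112.215


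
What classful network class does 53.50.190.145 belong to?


First octet: 53
Binary: 00110101
0xxxxxxx -> Class A (1-126)
Class A, default mask 255.0.0.0 (/8)


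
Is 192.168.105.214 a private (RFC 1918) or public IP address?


RFC 1918 private ranges:
  10.0.0.0/8 (10.0.0.0 - 10.255.255.255)
  172.16.0.0/12 (172.16.0.0 - 172.31.255.255)
  192.168.0.0/16 (192.168.0.0 - 192.168.255.255)
Private (in 192.168.0.0/16)


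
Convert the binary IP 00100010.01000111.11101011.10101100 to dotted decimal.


00100010 = 34
01000111 = 71
11101011 = 235
10101100 = 172
IP: 34.71.235.172


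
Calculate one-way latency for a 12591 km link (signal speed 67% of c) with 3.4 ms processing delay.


Speed = 0.67 * 3e5 km/s = 201000 km/s
Propagation delay = 12591 / 201000 = 0.0626 s = 62.6418 ms
Processing delay = 3.4 ms
Total one-way latency = 66.0418 ms


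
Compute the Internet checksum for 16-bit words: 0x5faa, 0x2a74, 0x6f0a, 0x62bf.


Sum all words (with carry folding):
+ 0x5faa = 0x5faa
+ 0x2a74 = 0x8a1e
+ 0x6f0a = 0xf928
+ 0x62bf = 0x5be8
One's complement: ~0x5be8
Checksum = 0xa417


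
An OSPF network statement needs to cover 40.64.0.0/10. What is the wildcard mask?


Subnet mask: 255.192.0.0
Wildcard = 255.255.255.255 - subnet mask
255 - 255 = 0
255 - 192 = 63
255 - 0 = 255
255 - 0 = 255
Wildcard: 0.63.255.255


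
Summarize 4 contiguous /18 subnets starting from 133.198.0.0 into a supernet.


Original prefix: /18
Number of subnets: 4 = 2^2
New prefix = 18 - 2 = 16
Supernet: 133.198.0.0/16


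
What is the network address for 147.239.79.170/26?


IP:   10010011.11101111.01001111.10101010
Mask: 11111111.11111111.11111111.11000000
AND operation:
Net:  10010011.11101111.01001111.10000000
Network: 147.239.79.128/26


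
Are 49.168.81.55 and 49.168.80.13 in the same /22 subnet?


Mask: 255.255.252.0
49.168.81.55 AND mask = 49.168.80.0
49.168.80.13 AND mask = 49.168.80.0
Yes, same subnet (49.168.80.0)


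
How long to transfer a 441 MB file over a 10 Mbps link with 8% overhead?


Effective throughput = 10 * (1 - 8/100) = 9.2 Mbps
File size in Mb = 441 * 8 = 3528 Mb
Time = 3528 / 9.2
Time = 383.4783 seconds


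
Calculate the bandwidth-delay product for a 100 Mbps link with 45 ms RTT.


BDP = bandwidth * RTT
= 100 Mbps * 45 ms
= 100 * 1e6 * 45 / 1000 bits
= 4500000 bits
= 562500 bytes
= 549.3164 KB
BDP = 4500000 bits (562500 bytes)


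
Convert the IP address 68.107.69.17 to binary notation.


68 = 01000100
107 = 01101011
69 = 01000101
17 = 00010001
Binary: 01000100.01101011.01000101.00010001


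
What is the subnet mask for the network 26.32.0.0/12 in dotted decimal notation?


/12 means 12 network bits, 20 host bits
Binary: 11111111111100000000000000000000
Mask: 255.240.0.0


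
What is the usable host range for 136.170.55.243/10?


Network: 136.128.0.0
Broadcast: 136.191.255.255
First usable = network + 1
Last usable = broadcast - 1
Range: 136.128.0.1 to 136.191.255.254


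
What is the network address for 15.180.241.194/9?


IP:   00001111.10110100.11110001.11000010
Mask: 11111111.10000000.00000000.00000000
AND operation:
Net:  00001111.10000000.00000000.00000000
Network: 15.128.0.0/9


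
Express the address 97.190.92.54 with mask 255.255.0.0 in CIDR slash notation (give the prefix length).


Binary: 11111111.11111111.00000000.00000000
Count leading 1s
Prefix: /16


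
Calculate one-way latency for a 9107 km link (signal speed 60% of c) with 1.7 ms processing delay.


Speed = 0.6 * 3e5 km/s = 180000 km/s
Propagation delay = 9107 / 180000 = 0.0506 s = 50.5944 ms
Processing delay = 1.7 ms
Total one-way latency = 52.2944 ms


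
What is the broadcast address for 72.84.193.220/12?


Network: 72.80.0.0/12
Host bits = 20
Set all host bits to 1:
Broadcast: 72.95.255.255


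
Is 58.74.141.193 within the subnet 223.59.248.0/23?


Subnet network: 223.59.248.0
Test IP AND mask: 58.74.140.0
No, 58.74.141.193 is not in 223.59.248.0/23


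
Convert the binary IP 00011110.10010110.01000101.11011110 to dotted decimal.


00011110 = 30
10010110 = 150
01000101 = 69
11011110 = 222
IP: 30.150.69.222


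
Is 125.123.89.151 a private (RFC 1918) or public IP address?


RFC 1918 private ranges:
  10.0.0.0/8 (10.0.0.0 - 10.255.255.255)
  172.16.0.0/12 (172.16.0.0 - 172.31.255.255)
  192.168.0.0/16 (192.168.0.0 - 192.168.255.255)
Public (not in any RFC 1918 range)


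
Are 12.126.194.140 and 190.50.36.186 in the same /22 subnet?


Mask: 255.255.252.0
12.126.194.140 AND mask = 12.126.192.0
190.50.36.186 AND mask = 190.50.36.0
No, different subnets (12.126.192.0 vs 190.50.36.0)


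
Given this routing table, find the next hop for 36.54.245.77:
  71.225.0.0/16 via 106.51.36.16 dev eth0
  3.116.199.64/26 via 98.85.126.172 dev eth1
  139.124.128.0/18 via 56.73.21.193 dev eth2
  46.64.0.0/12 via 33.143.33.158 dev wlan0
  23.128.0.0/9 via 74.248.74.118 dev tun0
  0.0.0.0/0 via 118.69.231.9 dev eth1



Longest prefix match for 36.54.245.77:
  /16 71.225.0.0: no
  /26 3.116.199.64: no
  /18 139.124.128.0: no
  /12 46.64.0.0: no
  /9 23.128.0.0: no
  /0 0.0.0.0: MATCH
Selected: next-hop 118.69.231.9 via eth1 (matched /0)


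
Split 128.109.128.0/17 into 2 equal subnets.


New prefix = 17 + 1 = 18
Each subnet has 16384 addresses
  128.109.128.0/18
  128.109.192.0/18
Subnets: 128.109.128.0/18, 128.109.192.0/18


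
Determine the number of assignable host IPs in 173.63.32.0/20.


Host bits = 32 - 20 = 12
Total addresses = 2^12 = 4096
Usable = total - 2 (network and broadcast)
Usable hosts: 4094


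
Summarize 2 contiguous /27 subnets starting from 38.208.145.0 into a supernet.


Original prefix: /27
Number of subnets: 2 = 2^1
New prefix = 27 - 1 = 26
Supernet: 38.208.145.0/26


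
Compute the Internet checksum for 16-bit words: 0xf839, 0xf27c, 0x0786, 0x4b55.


Sum all words (with carry folding):
+ 0xf839 = 0xf839
+ 0xf27c = 0xeab6
+ 0x0786 = 0xf23c
+ 0x4b55 = 0x3d92
One's complement: ~0x3d92
Checksum = 0xc26d


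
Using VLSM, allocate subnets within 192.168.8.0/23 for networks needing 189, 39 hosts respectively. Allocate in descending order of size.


189 hosts -> /24 (254 usable): 192.168.8.0/24
39 hosts -> /26 (62 usable): 192.168.9.0/26
Allocation: 192.168.8.0/24 (189 hosts, 254 usable); 192.168.9.0/26 (39 hosts, 62 usable)


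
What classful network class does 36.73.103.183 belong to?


First octet: 36
Binary: 00100100
0xxxxxxx -> Class A (1-126)
Class A, default mask 255.0.0.0 (/8)


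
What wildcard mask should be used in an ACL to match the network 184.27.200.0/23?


Subnet mask: 255.255.254.0
Wildcard = 255.255.255.255 - subnet mask
255 - 255 = 0
255 - 255 = 0
255 - 254 = 1
255 - 0 = 255
Wildcard: 0.0.1.255


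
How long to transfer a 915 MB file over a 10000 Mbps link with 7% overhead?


Effective throughput = 10000 * (1 - 7/100) = 9300 Mbps
File size in Mb = 915 * 8 = 7320 Mb
Time = 7320 / 9300
Time = 0.7871 seconds


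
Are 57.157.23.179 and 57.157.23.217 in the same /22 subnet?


Mask: 255.255.252.0
57.157.23.179 AND mask = 57.157.20.0
57.157.23.217 AND mask = 57.157.20.0
Yes, same subnet (57.157.20.0)


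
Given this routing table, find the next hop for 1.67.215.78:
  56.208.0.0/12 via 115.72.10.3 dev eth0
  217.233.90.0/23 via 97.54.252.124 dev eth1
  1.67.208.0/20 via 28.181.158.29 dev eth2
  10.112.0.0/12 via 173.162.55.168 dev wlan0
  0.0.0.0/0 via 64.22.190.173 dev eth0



Longest prefix match for 1.67.215.78:
  /12 56.208.0.0: no
  /23 217.233.90.0: no
  /20 1.67.208.0: MATCH
  /12 10.112.0.0: no
  /0 0.0.0.0: MATCH
Selected: next-hop 28.181.158.29 via eth2 (matched /20)


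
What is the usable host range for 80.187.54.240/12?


Network: 80.176.0.0
Broadcast: 80.191.255.255
First usable = network + 1
Last usable = broadcast - 1
Range: 80.176.0.1 to 80.191.255.254


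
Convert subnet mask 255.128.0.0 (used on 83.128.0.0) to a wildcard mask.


Subnet mask: 255.128.0.0
Wildcard = 255.255.255.255 - subnet mask
255 - 255 = 0
255 - 128 = 127
255 - 0 = 255
255 - 0 = 255
Wildcard: 0.127.255.255


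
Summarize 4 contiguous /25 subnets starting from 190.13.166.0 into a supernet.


Original prefix: /25
Number of subnets: 4 = 2^2
New prefix = 25 - 2 = 23
Supernet: 190.13.166.0/23


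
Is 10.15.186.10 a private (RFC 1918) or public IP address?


RFC 1918 private ranges:
  10.0.0.0/8 (10.0.0.0 - 10.255.255.255)
  172.16.0.0/12 (172.16.0.0 - 172.31.255.255)
  192.168.0.0/16 (192.168.0.0 - 192.168.255.255)
Private (in 10.0.0.0/8)


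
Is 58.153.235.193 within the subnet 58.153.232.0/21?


Subnet network: 58.153.232.0
Test IP AND mask: 58.153.232.0
Yes, 58.153.235.193 is in 58.153.232.0/21


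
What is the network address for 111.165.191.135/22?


IP:   01101111.10100101.10111111.10000111
Mask: 11111111.11111111.11111100.00000000
AND operation:
Net:  01101111.10100101.10111100.00000000
Network: 111.165.188.0/22


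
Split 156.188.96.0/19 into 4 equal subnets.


New prefix = 19 + 2 = 21
Each subnet has 2048 addresses
  156.188.96.0/21
  156.188.104.0/21
  156.188.112.0/21
  156.188.120.0/21
Subnets: 156.188.96.0/21, 156.188.104.0/21, 156.188.112.0/21, 156.188.120.0/21


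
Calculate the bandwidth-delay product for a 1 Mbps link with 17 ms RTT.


BDP = bandwidth * RTT
= 1 Mbps * 17 ms
= 1 * 1e6 * 17 / 1000 bits
= 17000 bits
= 2125 bytes
= 2.0752 KB
BDP = 17000 bits (2125 bytes)


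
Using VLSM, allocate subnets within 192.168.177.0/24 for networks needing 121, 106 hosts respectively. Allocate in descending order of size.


121 hosts -> /25 (126 usable): 192.168.177.0/25
106 hosts -> /25 (126 usable): 192.168.177.128/25
Allocation: 192.168.177.0/25 (121 hosts, 126 usable); 192.168.177.128/25 (106 hosts, 126 usable)


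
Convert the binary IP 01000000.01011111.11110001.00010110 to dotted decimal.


01000000 = 64
01011111 = 95
11110001 = 241
00010110 = 22
IP: 64.95.241.22


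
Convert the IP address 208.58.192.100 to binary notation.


208 = 11010000
58 = 00111010
192 = 11000000
100 = 01100100
Binary: 11010000.00111010.11000000.01100100


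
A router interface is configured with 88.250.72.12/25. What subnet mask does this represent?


/25 means 25 network bits, 7 host bits
Binary: 11111111111111111111111110000000
Mask: 255.255.255.128


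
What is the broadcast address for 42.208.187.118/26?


Network: 42.208.187.64/26
Host bits = 6
Set all host bits to 1:
Broadcast: 42.208.187.127


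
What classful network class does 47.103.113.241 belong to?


First octet: 47
Binary: 00101111
0xxxxxxx -> Class A (1-126)
Class A, default mask 255.0.0.0 (/8)


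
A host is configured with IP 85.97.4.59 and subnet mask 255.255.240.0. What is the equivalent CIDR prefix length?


Binary: 11111111.11111111.11110000.00000000
Count leading 1s
Prefix: /20


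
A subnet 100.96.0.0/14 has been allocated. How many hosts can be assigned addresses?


Host bits = 32 - 14 = 18
Total addresses = 2^18 = 262144
Usable = total - 2 (network and broadcast)
Usable hosts: 262142


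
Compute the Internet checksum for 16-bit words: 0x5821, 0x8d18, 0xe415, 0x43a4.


Sum all words (with carry folding):
+ 0x5821 = 0x5821
+ 0x8d18 = 0xe539
+ 0xe415 = 0xc94f
+ 0x43a4 = 0x0cf4
One's complement: ~0x0cf4
Checksum = 0xf30b


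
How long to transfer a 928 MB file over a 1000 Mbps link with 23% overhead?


Effective throughput = 1000 * (1 - 23/100) = 770 Mbps
File size in Mb = 928 * 8 = 7424 Mb
Time = 7424 / 770
Time = 9.6416 seconds


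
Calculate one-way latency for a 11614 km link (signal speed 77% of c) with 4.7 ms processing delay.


Speed = 0.77 * 3e5 km/s = 231000 km/s
Propagation delay = 11614 / 231000 = 0.0503 s = 50.2771 ms
Processing delay = 4.7 ms
Total one-way latency = 54.9771 ms


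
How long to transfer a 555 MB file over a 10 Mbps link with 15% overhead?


Effective throughput = 10 * (1 - 15/100) = 8.5 Mbps
File size in Mb = 555 * 8 = 4440 Mb
Time = 4440 / 8.5
Time = 522.3529 seconds


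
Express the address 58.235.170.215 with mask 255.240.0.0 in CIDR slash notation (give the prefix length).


Binary: 11111111.11110000.00000000.00000000
Count leading 1s
Prefix: /12


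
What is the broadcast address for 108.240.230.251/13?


Network: 108.240.0.0/13
Host bits = 19
Set all host bits to 1:
Broadcast: 108.247.255.255


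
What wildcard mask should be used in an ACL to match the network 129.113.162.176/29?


Subnet mask: 255.255.255.248
Wildcard = 255.255.255.255 - subnet mask
255 - 255 = 0
255 - 255 = 0
255 - 255 = 0
255 - 248 = 7
Wildcard: 0.0.0.7


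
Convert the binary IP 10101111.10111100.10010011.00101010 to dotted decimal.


10101111 = 175
10111100 = 188
10010011 = 147
00101010 = 42
IP: 175.188.147.42


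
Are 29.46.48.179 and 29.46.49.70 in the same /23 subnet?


Mask: 255.255.254.0
29.46.48.179 AND mask = 29.46.48.0
29.46.49.70 AND mask = 29.46.48.0
Yes, same subnet (29.46.48.0)


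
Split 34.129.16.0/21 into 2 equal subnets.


New prefix = 21 + 1 = 22
Each subnet has 1024 addresses
  34.129.16.0/22
  34.129.20.0/22
Subnets: 34.129.16.0/22, 34.129.20.0/22


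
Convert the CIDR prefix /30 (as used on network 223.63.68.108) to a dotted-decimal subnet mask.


/30 means 30 network bits, 2 host bits
Binary: 11111111111111111111111111111100
Mask: 255.255.255.252


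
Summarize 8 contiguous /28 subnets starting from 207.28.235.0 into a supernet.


Original prefix: /28
Number of subnets: 8 = 2^3
New prefix = 28 - 3 = 25
Supernet: 207.28.235.0/25


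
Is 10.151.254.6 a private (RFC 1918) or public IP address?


RFC 1918 private ranges:
  10.0.0.0/8 (10.0.0.0 - 10.255.255.255)
  172.16.0.0/12 (172.16.0.0 - 172.31.255.255)
  192.168.0.0/16 (192.168.0.0 - 192.168.255.255)
Private (in 10.0.0.0/8)


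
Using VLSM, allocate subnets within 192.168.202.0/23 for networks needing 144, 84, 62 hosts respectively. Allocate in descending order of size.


144 hosts -> /24 (254 usable): 192.168.202.0/24
84 hosts -> /25 (126 usable): 192.168.203.0/25
62 hosts -> /26 (62 usable): 192.168.203.128/26
Allocation: 192.168.202.0/24 (144 hosts, 254 usable); 192.168.203.0/25 (84 hosts, 126 usable); 192.168.203.128/26 (62 hosts, 62 usable)


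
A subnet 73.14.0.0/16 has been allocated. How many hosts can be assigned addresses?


Host bits = 32 - 16 = 16
Total addresses = 2^16 = 65536
Usable = total - 2 (network and broadcast)
Usable hosts: 65534


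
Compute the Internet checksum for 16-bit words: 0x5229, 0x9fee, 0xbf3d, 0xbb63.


Sum all words (with carry folding):
+ 0x5229 = 0x5229
+ 0x9fee = 0xf217
+ 0xbf3d = 0xb155
+ 0xbb63 = 0x6cb9
One's complement: ~0x6cb9
Checksum = 0x9346


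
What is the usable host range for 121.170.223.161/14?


Network: 121.168.0.0
Broadcast: 121.171.255.255
First usable = network + 1
Last usable = broadcast - 1
Range: 121.168.0.1 to 121.171.255.254


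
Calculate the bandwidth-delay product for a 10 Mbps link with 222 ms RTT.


BDP = bandwidth * RTT
= 10 Mbps * 222 ms
= 10 * 1e6 * 222 / 1000 bits
= 2220000 bits
= 277500 bytes
= 270.9961 KB
BDP = 2220000 bits (277500 bytes)


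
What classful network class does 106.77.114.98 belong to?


First octet: 106
Binary: 01101010
0xxxxxxx -> Class A (1-126)
Class A, default mask 255.0.0.0 (/8)


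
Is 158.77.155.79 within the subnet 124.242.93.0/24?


Subnet network: 124.242.93.0
Test IP AND mask: 158.77.155.0
No, 158.77.155.79 is not in 124.242.93.0/24


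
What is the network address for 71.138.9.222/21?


IP:   01000111.10001010.00001001.11011110
Mask: 11111111.11111111.11111000.00000000
AND operation:
Net:  01000111.10001010.00001000.00000000
Network: 71.138.8.0/21


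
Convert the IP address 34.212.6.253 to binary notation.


34 = 00100010
212 = 11010100
6 = 00000110
253 = 11111101
Binary: 00100010.11010100.00000110.11111101


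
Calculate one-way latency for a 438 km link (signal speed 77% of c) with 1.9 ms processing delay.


Speed = 0.77 * 3e5 km/s = 231000 km/s
Propagation delay = 438 / 231000 = 0.0019 s = 1.8961 ms
Processing delay = 1.9 ms
Total one-way latency = 3.7961 ms


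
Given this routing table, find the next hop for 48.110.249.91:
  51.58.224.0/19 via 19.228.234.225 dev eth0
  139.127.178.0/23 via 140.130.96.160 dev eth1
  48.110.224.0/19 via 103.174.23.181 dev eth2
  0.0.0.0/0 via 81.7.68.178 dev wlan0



Longest prefix match for 48.110.249.91:
  /19 51.58.224.0: no
  /23 139.127.178.0: no
  /19 48.110.224.0: MATCH
  /0 0.0.0.0: MATCH
Selected: next-hop 103.174.23.181 via eth2 (matched /19)


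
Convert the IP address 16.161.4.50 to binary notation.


16 = 00010000
161 = 10100001
4 = 00000100
50 = 00110010
Binary: 00010000.10100001.00000100.00110010


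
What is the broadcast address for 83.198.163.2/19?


Network: 83.198.160.0/19
Host bits = 13
Set all host bits to 1:
Broadcast: 83.198.191.255


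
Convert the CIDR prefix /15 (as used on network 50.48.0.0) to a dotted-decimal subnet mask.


/15 means 15 network bits, 17 host bits
Binary: 11111111111111100000000000000000
Mask: 255.254.0.0


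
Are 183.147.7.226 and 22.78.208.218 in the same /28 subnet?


Mask: 255.255.255.240
183.147.7.226 AND mask = 183.147.7.224
22.78.208.218 AND mask = 22.78.208.208
No, different subnets (183.147.7.224 vs 22.78.208.208)


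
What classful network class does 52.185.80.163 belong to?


First octet: 52
Binary: 00110100
0xxxxxxx -> Class A (1-126)
Class A, default mask 255.0.0.0 (/8)


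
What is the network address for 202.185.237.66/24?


IP:   11001010.10111001.11101101.01000010
Mask: 11111111.11111111.11111111.00000000
AND operation:
Net:  11001010.10111001.11101101.00000000
Network: 202.185.237.0/24


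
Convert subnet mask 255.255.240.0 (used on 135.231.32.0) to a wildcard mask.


Subnet mask: 255.255.240.0
Wildcard = 255.255.255.255 - subnet mask
255 - 255 = 0
255 - 255 = 0
255 - 240 = 15
255 - 0 = 255
Wildcard: 0.0.15.255
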